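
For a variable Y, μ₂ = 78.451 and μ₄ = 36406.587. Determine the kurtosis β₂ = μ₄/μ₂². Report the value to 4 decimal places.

5.9154

μ₂² = 78.451² = 6154.55940
μ₄/μ₂² = 36406.587 / 6154.55940 = 5.91538
β₂ ≈ 5.9154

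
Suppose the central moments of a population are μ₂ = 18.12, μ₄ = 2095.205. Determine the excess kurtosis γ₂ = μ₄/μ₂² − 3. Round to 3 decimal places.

3.381

μ₂² = 18.12² = 328.33440
μ₄/μ₂² = 2095.205 / 328.33440 = 6.38131
γ₂ = 6.38131 − 3 ≈ 3.381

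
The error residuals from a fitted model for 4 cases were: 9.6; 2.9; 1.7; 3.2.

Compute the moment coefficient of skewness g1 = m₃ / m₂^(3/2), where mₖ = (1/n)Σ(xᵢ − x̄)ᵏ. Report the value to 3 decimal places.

x̄ = (9.6 + 2.9 + 1.7 + 3.2) / 4 = 4.3500
deviations (xᵢ − x̄): 5.2500, -1.4500, -2.6500, -1.1500
Σ(xᵢ − x̄)² = 38.0100 ⇒ m₂ = 38.0100/4 = 9.50250
Σ(xᵢ − x̄)³ = 121.5240 ⇒ m₃ = 121.5240/4 = 30.38100
m₂^(3/2) = 9.50250^(1.5) = 29.29253
g1 = m₃ / m₂^(3/2) = 30.38100 / 29.29253 ≈ 1.037

1.037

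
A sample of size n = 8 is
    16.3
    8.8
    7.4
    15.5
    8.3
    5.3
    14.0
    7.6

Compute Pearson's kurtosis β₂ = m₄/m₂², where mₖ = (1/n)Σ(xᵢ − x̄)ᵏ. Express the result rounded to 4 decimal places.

x̄ = 10.4000
Σ(xᵢ − x̄)² = 123.6000 ⇒ m₂ = 15.45000
Σ(xᵢ − x̄)⁴ = 2901.2052 ⇒ m₄ = 362.65065
m₂² = 238.70250
β₂ = m₄/m₂² = 362.65065 / 238.70250 ≈ 1.5193

1.5193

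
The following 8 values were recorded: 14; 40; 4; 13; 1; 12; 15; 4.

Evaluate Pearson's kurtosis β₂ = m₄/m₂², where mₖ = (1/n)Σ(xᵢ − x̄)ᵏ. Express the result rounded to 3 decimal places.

4.236

x̄ = 12.8750
Σ(xᵢ − x̄)² = 1040.8750 ⇒ m₂ = 130.10938
Σ(xᵢ − x̄)⁴ = 573667.0879 ⇒ m₄ = 71708.38599
m₂² = 16928.44946
β₂ = m₄/m₂² = 71708.38599 / 16928.44946 ≈ 4.236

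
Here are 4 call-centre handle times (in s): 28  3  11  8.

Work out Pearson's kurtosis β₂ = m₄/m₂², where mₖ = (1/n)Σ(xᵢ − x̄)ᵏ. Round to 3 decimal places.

x̄ = 12.5000
Σ(xᵢ − x̄)² = 353.0000 ⇒ m₂ = 88.25000
Σ(xᵢ − x̄)⁴ = 66280.2500 ⇒ m₄ = 16570.06250
m₂² = 7788.06250
β₂ = m₄/m₂² = 16570.06250 / 7788.06250 ≈ 2.128

2.128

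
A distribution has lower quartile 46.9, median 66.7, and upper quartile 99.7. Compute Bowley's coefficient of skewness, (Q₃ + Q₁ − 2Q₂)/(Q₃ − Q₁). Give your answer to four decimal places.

numerator: Q₃ + Q₁ − 2Q₂ = 99.7 + 46.9 − 2×66.7 = 13.2000
denominator: Q₃ − Q₁ = 99.7 − 46.9 = 52.8000
Bowley skewness = 13.2000 / 52.8000 ≈ 0.2500

0.2500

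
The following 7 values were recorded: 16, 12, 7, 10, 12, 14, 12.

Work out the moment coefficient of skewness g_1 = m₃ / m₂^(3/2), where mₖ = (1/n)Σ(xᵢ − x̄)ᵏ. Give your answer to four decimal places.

-0.3102

x̄ = (16 + 12 + 7 + 10 + 12 + 14 + 12) / 7 = 11.8571
deviations (xᵢ − x̄): 4.1429, 0.1429, -4.8571, -1.8571, 0.1429, 2.1429, 0.1429
Σ(xᵢ − x̄)² = 48.8571 ⇒ m₂ = 48.8571/7 = 6.97959
Σ(xᵢ − x̄)³ = -40.0408 ⇒ m₃ = -40.0408/7 = -5.72012
m₂^(3/2) = 6.97959^(1.5) = 18.43933
g_1 = m₃ / m₂^(3/2) = -5.72012 / 18.43933 ≈ -0.3102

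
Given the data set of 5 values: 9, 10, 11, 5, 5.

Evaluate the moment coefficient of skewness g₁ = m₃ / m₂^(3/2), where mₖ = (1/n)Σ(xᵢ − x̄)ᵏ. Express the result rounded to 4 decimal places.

x̄ = (9 + 10 + 11 + 5 + 5) / 5 = 8.0000
deviations (xᵢ − x̄): 1.0000, 2.0000, 3.0000, -3.0000, -3.0000
Σ(xᵢ − x̄)² = 32.0000 ⇒ m₂ = 32.0000/5 = 6.40000
Σ(xᵢ − x̄)³ = -18.0000 ⇒ m₃ = -18.0000/5 = -3.60000
m₂^(3/2) = 6.40000^(1.5) = 16.19086
g₁ = m₃ / m₂^(3/2) = -3.60000 / 16.19086 ≈ -0.2223

-0.2223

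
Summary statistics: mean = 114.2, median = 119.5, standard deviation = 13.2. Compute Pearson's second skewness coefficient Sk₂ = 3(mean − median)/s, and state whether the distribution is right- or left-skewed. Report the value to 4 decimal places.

-1.2045, left-skewed

Sk₂ = 3(114.2 − 119.5) / 13.2 = 3 × -5.3000 / 13.2
    = -15.9000 / 13.2 ≈ -1.2045
Sk₂ < 0 ⇒ mean < median ⇒ left-skewed (negative skew).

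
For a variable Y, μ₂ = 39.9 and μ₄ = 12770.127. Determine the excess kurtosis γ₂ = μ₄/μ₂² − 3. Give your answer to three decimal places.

5.021

μ₂² = 39.9² = 1592.01000
μ₄/μ₂² = 12770.127 / 1592.01000 = 8.02139
γ₂ = 8.02139 − 3 ≈ 5.021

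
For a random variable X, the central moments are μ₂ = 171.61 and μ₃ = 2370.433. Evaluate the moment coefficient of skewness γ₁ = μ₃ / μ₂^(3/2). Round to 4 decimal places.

1.0544

σ = √μ₂ = √171.61 = 13.10000
σ³ = μ₂^(3/2) = 2248.09100
γ₁ = μ₃/σ³ = 2370.433 / 2248.09100 ≈ 1.0544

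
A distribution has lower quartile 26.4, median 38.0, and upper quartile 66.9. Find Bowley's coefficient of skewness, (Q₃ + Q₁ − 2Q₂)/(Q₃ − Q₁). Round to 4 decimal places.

0.4272

numerator: Q₃ + Q₁ − 2Q₂ = 66.9 + 26.4 − 2×38.0 = 17.3000
denominator: Q₃ − Q₁ = 66.9 − 26.4 = 40.5000
Bowley skewness = 17.3000 / 40.5000 ≈ 0.4272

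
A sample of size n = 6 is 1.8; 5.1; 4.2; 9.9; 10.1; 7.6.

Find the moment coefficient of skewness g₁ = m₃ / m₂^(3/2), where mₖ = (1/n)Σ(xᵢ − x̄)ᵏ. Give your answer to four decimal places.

-0.1390

x̄ = (1.8 + 5.1 + 4.2 + 9.9 + 10.1 + 7.6) / 6 = 6.4500
deviations (xᵢ − x̄): -4.6500, -1.3500, -2.2500, 3.4500, 3.6500, 1.1500
Σ(xᵢ − x̄)² = 55.0550 ⇒ m₂ = 55.0550/6 = 9.17583
Σ(xᵢ − x̄)³ = -23.1840 ⇒ m₃ = -23.1840/6 = -3.86400
m₂^(3/2) = 9.17583^(1.5) = 27.79510
g₁ = m₃ / m₂^(3/2) = -3.86400 / 27.79510 ≈ -0.1390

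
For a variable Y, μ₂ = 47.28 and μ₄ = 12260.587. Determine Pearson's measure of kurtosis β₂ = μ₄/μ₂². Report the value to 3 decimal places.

5.485

μ₂² = 47.28² = 2235.39840
μ₄/μ₂² = 12260.587 / 2235.39840 = 5.48474
β₂ ≈ 5.485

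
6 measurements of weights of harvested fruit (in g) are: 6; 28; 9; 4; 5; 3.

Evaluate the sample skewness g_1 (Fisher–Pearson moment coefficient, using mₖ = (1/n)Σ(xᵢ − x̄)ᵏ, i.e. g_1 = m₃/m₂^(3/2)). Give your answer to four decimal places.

1.6088

x̄ = (6 + 28 + 9 + 4 + 5 + 3) / 6 = 9.1667
deviations (xᵢ − x̄): -3.1667, 18.8333, -0.1667, -5.1667, -4.1667, -6.1667
Σ(xᵢ − x̄)² = 446.8333 ⇒ m₂ = 446.8333/6 = 74.47222
Σ(xᵢ − x̄)³ = 6203.5556 ⇒ m₃ = 6203.5556/6 = 1033.92593
m₂^(3/2) = 74.47222^(1.5) = 642.67509
g_1 = m₃ / m₂^(3/2) = 1033.92593 / 642.67509 ≈ 1.6088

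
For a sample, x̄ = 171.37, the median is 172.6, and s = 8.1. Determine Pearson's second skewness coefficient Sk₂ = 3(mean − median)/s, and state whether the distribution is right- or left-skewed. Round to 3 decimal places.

Sk₂ = 3(171.37 − 172.6) / 8.1 = 3 × -1.2300 / 8.1
    = -3.6900 / 8.1 ≈ -0.456
Sk₂ < 0 ⇒ mean < median ⇒ left-skewed (negative skew).

-0.456, left-skewed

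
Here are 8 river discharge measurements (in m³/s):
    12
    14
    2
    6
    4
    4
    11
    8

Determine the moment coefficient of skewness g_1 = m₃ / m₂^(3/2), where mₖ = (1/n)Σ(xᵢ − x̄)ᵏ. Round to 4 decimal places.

x̄ = (12 + 14 + 2 + 6 + 4 + 4 + 11 + 8) / 8 = 7.6250
deviations (xᵢ − x̄): 4.3750, 6.3750, -5.6250, -1.6250, -3.6250, -3.6250, 3.3750, 0.3750
Σ(xᵢ − x̄)² = 131.8750 ⇒ m₂ = 131.8750/8 = 16.48438
Σ(xᵢ − x̄)³ = 103.7813 ⇒ m₃ = 103.7813/8 = 12.97266
m₂^(3/2) = 16.48438^(1.5) = 66.92814
g_1 = m₃ / m₂^(3/2) = 12.97266 / 66.92814 ≈ 0.1938

0.1938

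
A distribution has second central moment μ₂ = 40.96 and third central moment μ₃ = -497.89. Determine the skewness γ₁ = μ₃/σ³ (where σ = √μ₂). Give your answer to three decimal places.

σ = √μ₂ = √40.96 = 6.40000
σ³ = μ₂^(3/2) = 262.14400
γ₁ = μ₃/σ³ = -497.89 / 262.14400 ≈ -1.899

-1.899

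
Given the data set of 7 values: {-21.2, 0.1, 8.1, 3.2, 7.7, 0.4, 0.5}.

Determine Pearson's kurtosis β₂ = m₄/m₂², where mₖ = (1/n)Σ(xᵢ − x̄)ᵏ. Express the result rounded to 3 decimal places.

x̄ = -0.1714
Σ(xᵢ − x̄)² = 584.7943 ⇒ m₂ = 83.54204
Σ(xᵢ − x̄)⁴ = 204190.8627 ⇒ m₄ = 29170.12324
m₂² = 6979.27258
β₂ = m₄/m₂² = 29170.12324 / 6979.27258 ≈ 4.180

4.180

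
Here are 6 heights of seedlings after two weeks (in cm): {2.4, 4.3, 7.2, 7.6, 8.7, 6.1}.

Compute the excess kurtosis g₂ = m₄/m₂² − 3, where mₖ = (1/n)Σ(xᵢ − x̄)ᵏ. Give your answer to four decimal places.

-1.0141

x̄ = 6.0500
Σ(xᵢ − x̄)² = 27.1350 ⇒ m₂ = 4.52250
Σ(xᵢ − x̄)⁴ = 243.7044 ⇒ m₄ = 40.61741
m₂² = 20.45301
g₂ = m₄/m₂² − 3 = 1.98589 − 3 ≈ -1.0141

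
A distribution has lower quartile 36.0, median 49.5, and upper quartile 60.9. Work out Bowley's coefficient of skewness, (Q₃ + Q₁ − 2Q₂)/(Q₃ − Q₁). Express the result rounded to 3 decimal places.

-0.084

numerator: Q₃ + Q₁ − 2Q₂ = 60.9 + 36.0 − 2×49.5 = -2.1000
denominator: Q₃ − Q₁ = 60.9 − 36.0 = 24.9000
Bowley skewness = -2.1000 / 24.9000 ≈ -0.084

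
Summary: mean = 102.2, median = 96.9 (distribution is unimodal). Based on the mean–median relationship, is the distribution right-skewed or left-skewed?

mean − median = 102.2 − 96.9 = 5.3
mean > median ⇒ the longer tail is on the right ⇒ right-skewed (positively skewed).

right-skewed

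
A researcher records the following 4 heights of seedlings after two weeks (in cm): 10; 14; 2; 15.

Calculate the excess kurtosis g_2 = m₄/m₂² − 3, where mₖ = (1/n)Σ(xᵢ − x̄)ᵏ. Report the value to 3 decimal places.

x̄ = 10.2500
Σ(xᵢ − x̄)² = 104.7500 ⇒ m₂ = 26.18750
Σ(xᵢ − x̄)⁴ = 5339.3281 ⇒ m₄ = 1334.83203
m₂² = 685.78516
g_2 = m₄/m₂² − 3 = 1.94643 − 3 ≈ -1.054

-1.054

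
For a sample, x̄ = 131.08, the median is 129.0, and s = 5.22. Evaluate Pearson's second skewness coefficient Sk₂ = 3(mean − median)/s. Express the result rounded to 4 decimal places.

Sk₂ = 3(131.08 − 129.0) / 5.22 = 3 × 2.0800 / 5.22
    = 6.2400 / 5.22 ≈ 1.1954

1.1954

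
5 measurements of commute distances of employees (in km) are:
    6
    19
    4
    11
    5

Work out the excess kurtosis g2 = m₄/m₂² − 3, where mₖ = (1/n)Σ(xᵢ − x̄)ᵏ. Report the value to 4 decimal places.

x̄ = 9.0000
Σ(xᵢ − x̄)² = 154.0000 ⇒ m₂ = 30.80000
Σ(xᵢ − x̄)⁴ = 10978.0000 ⇒ m₄ = 2195.60000
m₂² = 948.64000
g2 = m₄/m₂² − 3 = 2.31447 − 3 ≈ -0.6855

-0.6855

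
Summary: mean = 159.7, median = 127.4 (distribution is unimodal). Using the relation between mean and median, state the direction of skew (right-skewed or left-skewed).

right-skewed

mean − median = 159.7 − 127.4 = 32.3
mean > median ⇒ the longer tail is on the right ⇒ right-skewed (positively skewed).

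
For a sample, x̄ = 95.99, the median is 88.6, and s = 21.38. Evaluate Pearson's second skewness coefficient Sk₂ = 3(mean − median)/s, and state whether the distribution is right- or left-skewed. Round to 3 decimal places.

Sk₂ = 3(95.99 − 88.6) / 21.38 = 3 × 7.3900 / 21.38
    = 22.1700 / 21.38 ≈ 1.037
Sk₂ > 0 ⇒ mean > median ⇒ right-skewed (positive skew).

1.037, right-skewed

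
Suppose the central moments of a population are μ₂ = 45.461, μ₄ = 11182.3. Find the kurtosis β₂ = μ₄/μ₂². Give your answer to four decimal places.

μ₂² = 45.461² = 2066.70252
μ₄/μ₂² = 11182.3 / 2066.70252 = 5.41070
β₂ ≈ 5.4107

5.4107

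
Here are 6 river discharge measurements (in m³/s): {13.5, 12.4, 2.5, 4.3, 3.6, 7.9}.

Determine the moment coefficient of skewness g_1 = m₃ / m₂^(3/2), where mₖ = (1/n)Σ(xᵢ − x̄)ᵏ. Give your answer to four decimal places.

0.3391

x̄ = (13.5 + 12.4 + 2.5 + 4.3 + 3.6 + 7.9) / 6 = 7.3667
deviations (xᵢ − x̄): 6.1333, 5.0333, -4.8667, -3.0667, -3.7667, 0.5333
Σ(xᵢ − x̄)² = 110.5133 ⇒ m₂ = 110.5133/6 = 18.41889
Σ(xᵢ − x̄)³ = 160.8456 ⇒ m₃ = 160.8456/6 = 26.80759
m₂^(3/2) = 18.41889^(1.5) = 79.04877
g_1 = m₃ / m₂^(3/2) = 26.80759 / 79.04877 ≈ 0.3391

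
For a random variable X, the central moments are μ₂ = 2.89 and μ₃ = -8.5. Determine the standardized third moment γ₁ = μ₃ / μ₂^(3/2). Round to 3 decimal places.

-1.730

σ = √μ₂ = √2.89 = 1.70000
σ³ = μ₂^(3/2) = 4.91300
γ₁ = μ₃/σ³ = -8.5 / 4.91300 ≈ -1.730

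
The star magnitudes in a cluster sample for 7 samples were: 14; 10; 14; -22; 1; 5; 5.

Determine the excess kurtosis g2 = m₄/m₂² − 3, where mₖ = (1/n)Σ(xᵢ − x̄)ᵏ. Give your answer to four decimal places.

0.8604

x̄ = 3.8571
Σ(xᵢ − x̄)² = 922.8571 ⇒ m₂ = 131.83673
Σ(xᵢ − x̄)⁴ = 469676.5831 ⇒ m₄ = 67096.65473
m₂² = 17380.92461
g2 = m₄/m₂² − 3 = 3.86036 − 3 ≈ 0.8604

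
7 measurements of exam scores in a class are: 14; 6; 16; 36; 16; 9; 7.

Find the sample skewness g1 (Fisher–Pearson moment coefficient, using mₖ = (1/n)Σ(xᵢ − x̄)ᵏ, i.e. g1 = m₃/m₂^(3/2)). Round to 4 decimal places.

1.3674

x̄ = (14 + 6 + 16 + 36 + 16 + 9 + 7) / 7 = 14.8571
deviations (xᵢ − x̄): -0.8571, -8.8571, 1.1429, 21.1429, 1.1429, -5.8571, -7.8571
Σ(xᵢ − x̄)² = 624.8571 ⇒ m₂ = 624.8571/7 = 89.26531
Σ(xᵢ − x̄)³ = 8072.8163 ⇒ m₃ = 8072.8163/7 = 1153.25948
m₂^(3/2) = 89.26531^(1.5) = 843.38146
g1 = m₃ / m₂^(3/2) = 1153.25948 / 843.38146 ≈ 1.3674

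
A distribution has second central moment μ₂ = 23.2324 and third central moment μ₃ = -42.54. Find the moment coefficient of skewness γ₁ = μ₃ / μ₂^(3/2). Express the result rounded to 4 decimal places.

σ = √μ₂ = √23.2324 = 4.82000
σ³ = μ₂^(3/2) = 111.98017
γ₁ = μ₃/σ³ = -42.54 / 111.98017 ≈ -0.3799

-0.3799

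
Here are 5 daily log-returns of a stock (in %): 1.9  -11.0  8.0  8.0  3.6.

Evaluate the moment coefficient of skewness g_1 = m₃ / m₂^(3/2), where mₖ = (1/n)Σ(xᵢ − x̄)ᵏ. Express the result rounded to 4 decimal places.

x̄ = (1.9 - 11.0 + 8.0 + 8.0 + 3.6) / 5 = 2.1000
deviations (xᵢ − x̄): -0.2000, -13.1000, 5.9000, 5.9000, 1.5000
Σ(xᵢ − x̄)² = 243.5200 ⇒ m₂ = 243.5200/5 = 48.70400
Σ(xᵢ − x̄)³ = -1833.9660 ⇒ m₃ = -1833.9660/5 = -366.79320
m₂^(3/2) = 48.70400^(1.5) = 339.89670
g_1 = m₃ / m₂^(3/2) = -366.79320 / 339.89670 ≈ -1.0791

-1.0791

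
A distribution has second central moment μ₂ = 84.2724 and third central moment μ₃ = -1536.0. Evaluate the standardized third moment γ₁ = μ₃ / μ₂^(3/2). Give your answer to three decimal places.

σ = √μ₂ = √84.2724 = 9.18000
σ³ = μ₂^(3/2) = 773.62063
γ₁ = μ₃/σ³ = -1536.0 / 773.62063 ≈ -1.985

-1.985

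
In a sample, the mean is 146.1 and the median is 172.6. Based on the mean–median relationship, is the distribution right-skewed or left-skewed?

left-skewed

mean − median = 146.1 − 172.6 = -26.5
mean < median ⇒ the longer tail is on the left ⇒ left-skewed (negatively skewed).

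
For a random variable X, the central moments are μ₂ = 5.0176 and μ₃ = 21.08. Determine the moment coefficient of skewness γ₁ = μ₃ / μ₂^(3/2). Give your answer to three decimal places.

σ = √μ₂ = √5.0176 = 2.24000
σ³ = μ₂^(3/2) = 11.23942
γ₁ = μ₃/σ³ = 21.08 / 11.23942 ≈ 1.876

1.876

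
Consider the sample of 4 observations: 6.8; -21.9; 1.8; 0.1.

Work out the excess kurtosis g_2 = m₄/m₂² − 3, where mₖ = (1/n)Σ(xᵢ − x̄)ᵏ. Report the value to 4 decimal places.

-0.7789

x̄ = -3.3000
Σ(xᵢ − x̄)² = 485.5400 ⇒ m₂ = 121.38500
Σ(xᵢ − x̄)⁴ = 130904.5154 ⇒ m₄ = 32726.12885
m₂² = 14734.31822
g_2 = m₄/m₂² − 3 = 2.22108 − 3 ≈ -0.7789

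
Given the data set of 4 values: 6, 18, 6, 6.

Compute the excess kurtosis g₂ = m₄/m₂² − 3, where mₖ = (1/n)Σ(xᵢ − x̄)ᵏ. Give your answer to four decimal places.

-0.6667

x̄ = 9.0000
Σ(xᵢ − x̄)² = 108.0000 ⇒ m₂ = 27.00000
Σ(xᵢ − x̄)⁴ = 6804.0000 ⇒ m₄ = 1701.00000
m₂² = 729.00000
g₂ = m₄/m₂² − 3 = 2.33333 − 3 ≈ -0.6667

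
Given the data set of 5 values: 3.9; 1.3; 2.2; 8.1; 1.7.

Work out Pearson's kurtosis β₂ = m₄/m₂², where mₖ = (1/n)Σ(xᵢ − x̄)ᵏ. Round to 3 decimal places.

2.611

x̄ = 3.4400
Σ(xᵢ − x̄)² = 31.0720 ⇒ m₂ = 6.21440
Σ(xᵢ − x̄)⁴ = 504.1154 ⇒ m₄ = 100.82307
m₂² = 38.61877
β₂ = m₄/m₂² = 100.82307 / 38.61877 ≈ 2.611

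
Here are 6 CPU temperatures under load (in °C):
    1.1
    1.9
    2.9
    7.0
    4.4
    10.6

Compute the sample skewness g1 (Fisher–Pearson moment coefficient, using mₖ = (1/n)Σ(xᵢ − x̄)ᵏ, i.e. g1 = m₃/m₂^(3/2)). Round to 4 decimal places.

x̄ = (1.1 + 1.9 + 2.9 + 7.0 + 4.4 + 10.6) / 6 = 4.6500
deviations (xᵢ − x̄): -3.5500, -2.7500, -1.7500, 2.3500, -0.2500, 5.9500
Σ(xᵢ − x̄)² = 64.2150 ⇒ m₂ = 64.2150/6 = 10.70250
Σ(xᵢ − x̄)³ = 152.7120 ⇒ m₃ = 152.7120/6 = 25.45200
m₂^(3/2) = 10.70250^(1.5) = 35.01288
g1 = m₃ / m₂^(3/2) = 25.45200 / 35.01288 ≈ 0.7269

0.7269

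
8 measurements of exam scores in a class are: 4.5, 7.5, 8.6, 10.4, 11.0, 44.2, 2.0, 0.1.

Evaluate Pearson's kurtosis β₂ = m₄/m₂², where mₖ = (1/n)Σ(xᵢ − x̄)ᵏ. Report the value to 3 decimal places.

x̄ = 11.0375
Σ(xᵢ − x̄)² = 1362.6588 ⇒ m₂ = 170.33234
Σ(xᵢ − x̄)⁴ = 1232453.9435 ⇒ m₄ = 154056.74294
m₂² = 29013.10733
β₂ = m₄/m₂² = 154056.74294 / 29013.10733 ≈ 5.310

5.310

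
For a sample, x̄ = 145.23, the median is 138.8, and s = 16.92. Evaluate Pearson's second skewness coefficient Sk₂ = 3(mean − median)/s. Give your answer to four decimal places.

Sk₂ = 3(145.23 − 138.8) / 16.92 = 3 × 6.4300 / 16.92
    = 19.2900 / 16.92 ≈ 1.1401

1.1401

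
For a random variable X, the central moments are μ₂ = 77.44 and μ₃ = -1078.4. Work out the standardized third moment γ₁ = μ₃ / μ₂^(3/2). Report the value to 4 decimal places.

-1.5825

σ = √μ₂ = √77.44 = 8.80000
σ³ = μ₂^(3/2) = 681.47200
γ₁ = μ₃/σ³ = -1078.4 / 681.47200 ≈ -1.5825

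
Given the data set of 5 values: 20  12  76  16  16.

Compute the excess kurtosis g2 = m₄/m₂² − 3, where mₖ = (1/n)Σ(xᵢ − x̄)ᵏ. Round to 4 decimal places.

x̄ = 28.0000
Σ(xᵢ − x̄)² = 2912.0000 ⇒ m₂ = 582.40000
Σ(xᵢ − x̄)⁴ = 5419520.0000 ⇒ m₄ = 1083904.00000
m₂² = 339189.76000
g2 = m₄/m₂² − 3 = 3.19557 − 3 ≈ 0.1956

0.1956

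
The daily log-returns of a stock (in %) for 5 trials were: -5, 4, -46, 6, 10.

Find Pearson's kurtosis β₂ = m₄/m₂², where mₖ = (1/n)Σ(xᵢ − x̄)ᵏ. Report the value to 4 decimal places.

2.9581

x̄ = -6.2000
Σ(xᵢ − x̄)² = 2100.8000 ⇒ m₂ = 420.16000
Σ(xᵢ − x̄)⁴ = 2611037.2160 ⇒ m₄ = 522207.44320
m₂² = 176534.42560
β₂ = m₄/m₂² = 522207.44320 / 176534.42560 ≈ 2.9581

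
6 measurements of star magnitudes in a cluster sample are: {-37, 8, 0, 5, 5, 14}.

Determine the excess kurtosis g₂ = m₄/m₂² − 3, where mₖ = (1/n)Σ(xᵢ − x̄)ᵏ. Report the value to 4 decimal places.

x̄ = -0.8333
Σ(xᵢ − x̄)² = 1674.8333 ⇒ m₂ = 279.13889
Σ(xᵢ − x̄)⁴ = 1767753.4861 ⇒ m₄ = 294625.58102
m₂² = 77918.51929
g₂ = m₄/m₂² − 3 = 3.78120 − 3 ≈ 0.7812

0.7812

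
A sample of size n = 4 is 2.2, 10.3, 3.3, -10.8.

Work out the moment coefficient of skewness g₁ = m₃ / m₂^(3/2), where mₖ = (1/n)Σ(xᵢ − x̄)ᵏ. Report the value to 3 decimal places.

-0.565

x̄ = (2.2 + 10.3 + 3.3 - 10.8) / 4 = 1.2500
deviations (xᵢ − x̄): 0.9500, 9.0500, 2.0500, -12.0500
Σ(xᵢ − x̄)² = 232.2100 ⇒ m₂ = 232.2100/4 = 58.05250
Σ(xᵢ − x̄)³ = -999.0000 ⇒ m₃ = -999.0000/4 = -249.75000
m₂^(3/2) = 58.05250^(1.5) = 442.31472
g₁ = m₃ / m₂^(3/2) = -249.75000 / 442.31472 ≈ -0.565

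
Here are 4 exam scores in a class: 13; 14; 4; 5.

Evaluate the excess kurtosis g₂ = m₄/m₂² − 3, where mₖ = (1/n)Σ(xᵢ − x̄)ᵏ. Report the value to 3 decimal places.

x̄ = 9.0000
Σ(xᵢ − x̄)² = 82.0000 ⇒ m₂ = 20.50000
Σ(xᵢ − x̄)⁴ = 1762.0000 ⇒ m₄ = 440.50000
m₂² = 420.25000
g₂ = m₄/m₂² − 3 = 1.04819 − 3 ≈ -1.952

-1.952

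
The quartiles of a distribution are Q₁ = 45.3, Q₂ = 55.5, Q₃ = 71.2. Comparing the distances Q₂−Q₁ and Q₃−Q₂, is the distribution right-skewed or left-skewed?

Q₂ − Q₁ = 10.2;  Q₃ − Q₂ = 15.7
Q₃ − Q₂ > Q₂ − Q₁ ⇒ the upper half is more spread out ⇒ right-skewed.

right-skewed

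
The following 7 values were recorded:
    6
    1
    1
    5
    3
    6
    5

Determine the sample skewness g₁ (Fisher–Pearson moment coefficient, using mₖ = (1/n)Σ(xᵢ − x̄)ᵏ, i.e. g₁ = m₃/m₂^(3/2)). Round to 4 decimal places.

x̄ = (6 + 1 + 1 + 5 + 3 + 6 + 5) / 7 = 3.8571
deviations (xᵢ − x̄): 2.1429, -2.8571, -2.8571, 1.1429, -0.8571, 2.1429, 1.1429
Σ(xᵢ − x̄)² = 28.8571 ⇒ m₂ = 28.8571/7 = 4.12245
Σ(xᵢ − x̄)³ = -24.6122 ⇒ m₃ = -24.6122/7 = -3.51603
m₂^(3/2) = 4.12245^(1.5) = 8.37014
g₁ = m₃ / m₂^(3/2) = -3.51603 / 8.37014 ≈ -0.4201

-0.4201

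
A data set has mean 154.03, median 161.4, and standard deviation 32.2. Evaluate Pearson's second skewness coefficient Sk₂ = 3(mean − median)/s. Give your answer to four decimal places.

-0.6866

Sk₂ = 3(154.03 − 161.4) / 32.2 = 3 × -7.3700 / 32.2
    = -22.1100 / 32.2 ≈ -0.6866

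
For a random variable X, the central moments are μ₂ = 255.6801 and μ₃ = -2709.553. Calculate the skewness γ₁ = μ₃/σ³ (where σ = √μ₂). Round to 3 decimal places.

σ = √μ₂ = √255.6801 = 15.99000
σ³ = μ₂^(3/2) = 4088.32480
γ₁ = μ₃/σ³ = -2709.553 / 4088.32480 ≈ -0.663

-0.663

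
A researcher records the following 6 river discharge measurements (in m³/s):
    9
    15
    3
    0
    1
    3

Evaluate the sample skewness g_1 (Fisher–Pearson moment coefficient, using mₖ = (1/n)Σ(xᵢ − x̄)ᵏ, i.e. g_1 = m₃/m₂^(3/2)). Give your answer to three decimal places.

0.899

x̄ = (9 + 15 + 3 + 0 + 1 + 3) / 6 = 5.1667
deviations (xᵢ − x̄): 3.8333, 9.8333, -2.1667, -5.1667, -4.1667, -2.1667
Σ(xᵢ − x̄)² = 164.8333 ⇒ m₂ = 164.8333/6 = 27.47222
Σ(xᵢ − x̄)³ = 776.5556 ⇒ m₃ = 776.5556/6 = 129.42593
m₂^(3/2) = 27.47222^(1.5) = 143.99277
g_1 = m₃ / m₂^(3/2) = 129.42593 / 143.99277 ≈ 0.899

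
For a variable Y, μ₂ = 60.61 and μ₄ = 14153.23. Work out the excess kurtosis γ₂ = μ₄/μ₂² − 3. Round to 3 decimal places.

0.853

μ₂² = 60.61² = 3673.57210
μ₄/μ₂² = 14153.23 / 3673.57210 = 3.85272
γ₂ = 3.85272 − 3 ≈ 0.853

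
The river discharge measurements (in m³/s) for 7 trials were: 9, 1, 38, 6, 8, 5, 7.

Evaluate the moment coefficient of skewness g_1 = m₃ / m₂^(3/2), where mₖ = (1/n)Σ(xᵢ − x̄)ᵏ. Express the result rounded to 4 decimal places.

x̄ = (9 + 1 + 38 + 6 + 8 + 5 + 7) / 7 = 10.5714
deviations (xᵢ − x̄): -1.5714, -9.5714, 27.4286, -4.5714, -2.5714, -5.5714, -3.5714
Σ(xᵢ − x̄)² = 917.7143 ⇒ m₂ = 917.7143/7 = 131.10204
Σ(xᵢ − x̄)³ = 19423.4694 ⇒ m₃ = 19423.4694/7 = 2774.78134
m₂^(3/2) = 131.10204^(1.5) = 1501.11574
g_1 = m₃ / m₂^(3/2) = 2774.78134 / 1501.11574 ≈ 1.8485

1.8485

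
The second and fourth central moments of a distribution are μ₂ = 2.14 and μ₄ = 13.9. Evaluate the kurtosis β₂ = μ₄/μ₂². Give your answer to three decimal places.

3.035

μ₂² = 2.14² = 4.57960
μ₄/μ₂² = 13.9 / 4.57960 = 3.03520
β₂ ≈ 3.035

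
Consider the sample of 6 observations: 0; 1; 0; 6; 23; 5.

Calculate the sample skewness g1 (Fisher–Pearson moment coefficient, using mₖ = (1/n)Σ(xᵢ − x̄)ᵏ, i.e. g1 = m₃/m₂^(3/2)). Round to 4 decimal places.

x̄ = (0 + 1 + 0 + 6 + 23 + 5) / 6 = 5.8333
deviations (xᵢ − x̄): -5.8333, -4.8333, -5.8333, 0.1667, 17.1667, -0.8333
Σ(xᵢ − x̄)² = 386.8333 ⇒ m₂ = 386.8333/6 = 64.47222
Σ(xᵢ − x̄)³ = 4548.4444 ⇒ m₃ = 4548.4444/6 = 758.07407
m₂^(3/2) = 64.47222^(1.5) = 517.67711
g1 = m₃ / m₂^(3/2) = 758.07407 / 517.67711 ≈ 1.4644

1.4644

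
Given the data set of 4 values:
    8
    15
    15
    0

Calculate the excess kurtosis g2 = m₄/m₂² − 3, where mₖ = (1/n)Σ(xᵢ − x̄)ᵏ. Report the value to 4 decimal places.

-1.2946

x̄ = 9.5000
Σ(xᵢ − x̄)² = 153.0000 ⇒ m₂ = 38.25000
Σ(xᵢ − x̄)⁴ = 9980.2500 ⇒ m₄ = 2495.06250
m₂² = 1463.06250
g2 = m₄/m₂² − 3 = 1.70537 − 3 ≈ -1.2946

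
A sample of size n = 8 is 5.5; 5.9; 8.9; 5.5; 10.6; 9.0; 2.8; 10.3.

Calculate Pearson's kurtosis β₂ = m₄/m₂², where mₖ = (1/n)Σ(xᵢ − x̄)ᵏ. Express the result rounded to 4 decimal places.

1.7845

x̄ = 7.3125
Σ(xᵢ − x̄)² = 54.0288 ⇒ m₂ = 6.75359
Σ(xᵢ − x̄)⁴ = 651.1271 ⇒ m₄ = 81.39089
m₂² = 45.61103
β₂ = m₄/m₂² = 81.39089 / 45.61103 ≈ 1.7845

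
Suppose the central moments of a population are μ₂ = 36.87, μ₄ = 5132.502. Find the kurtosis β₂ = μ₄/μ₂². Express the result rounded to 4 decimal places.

3.7756

μ₂² = 36.87² = 1359.39690
μ₄/μ₂² = 5132.502 / 1359.39690 = 3.77557
β₂ ≈ 3.7756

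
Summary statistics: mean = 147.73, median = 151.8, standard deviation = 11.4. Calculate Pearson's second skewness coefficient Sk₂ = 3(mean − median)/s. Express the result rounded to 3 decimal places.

Sk₂ = 3(147.73 − 151.8) / 11.4 = 3 × -4.0700 / 11.4
    = -12.2100 / 11.4 ≈ -1.071

-1.071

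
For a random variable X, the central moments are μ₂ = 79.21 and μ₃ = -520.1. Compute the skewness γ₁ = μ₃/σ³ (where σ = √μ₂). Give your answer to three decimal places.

-0.738

σ = √μ₂ = √79.21 = 8.90000
σ³ = μ₂^(3/2) = 704.96900
γ₁ = μ₃/σ³ = -520.1 / 704.96900 ≈ -0.738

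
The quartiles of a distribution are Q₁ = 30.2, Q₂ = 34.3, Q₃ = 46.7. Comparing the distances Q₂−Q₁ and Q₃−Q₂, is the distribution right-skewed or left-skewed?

right-skewed

Q₂ − Q₁ = 4.1;  Q₃ − Q₂ = 12.4
Q₃ − Q₂ > Q₂ − Q₁ ⇒ the upper half is more spread out ⇒ right-skewed.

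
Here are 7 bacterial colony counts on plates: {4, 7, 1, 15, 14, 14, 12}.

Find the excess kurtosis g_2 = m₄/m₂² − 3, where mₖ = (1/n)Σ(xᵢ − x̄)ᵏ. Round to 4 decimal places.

x̄ = 9.5714
Σ(xᵢ − x̄)² = 185.7143 ⇒ m₂ = 26.53061
Σ(xᵢ − x̄)⁴ = 8077.5160 ⇒ m₄ = 1153.93086
m₂² = 703.87339
g_2 = m₄/m₂² − 3 = 1.63940 − 3 ≈ -1.3606

-1.3606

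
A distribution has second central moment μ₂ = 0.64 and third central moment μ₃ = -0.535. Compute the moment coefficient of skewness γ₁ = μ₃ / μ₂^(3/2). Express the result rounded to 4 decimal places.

σ = √μ₂ = √0.64 = 0.80000
σ³ = μ₂^(3/2) = 0.51200
γ₁ = μ₃/σ³ = -0.535 / 0.51200 ≈ -1.0449

-1.0449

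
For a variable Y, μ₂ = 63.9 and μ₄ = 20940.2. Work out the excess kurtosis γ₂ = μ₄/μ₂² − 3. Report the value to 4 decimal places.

μ₂² = 63.9² = 4083.21000
μ₄/μ₂² = 20940.2 / 4083.21000 = 5.12837
γ₂ = 5.12837 − 3 ≈ 2.1284

2.1284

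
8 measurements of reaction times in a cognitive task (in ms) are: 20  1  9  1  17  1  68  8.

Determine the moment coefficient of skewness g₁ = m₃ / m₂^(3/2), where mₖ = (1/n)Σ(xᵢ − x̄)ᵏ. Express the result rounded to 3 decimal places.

1.819

x̄ = (20 + 1 + 9 + 1 + 17 + 1 + 68 + 8) / 8 = 15.6250
deviations (xᵢ − x̄): 4.3750, -14.6250, -6.6250, -14.6250, 1.3750, -14.6250, 52.3750, -7.6250
Σ(xᵢ − x̄)² = 3507.8750 ⇒ m₂ = 3507.8750/8 = 438.48438
Σ(xᵢ − x̄)³ = 133639.7813 ⇒ m₃ = 133639.7813/8 = 16704.97266
m₂^(3/2) = 438.48438^(1.5) = 9181.87093
g₁ = m₃ / m₂^(3/2) = 16704.97266 / 9181.87093 ≈ 1.819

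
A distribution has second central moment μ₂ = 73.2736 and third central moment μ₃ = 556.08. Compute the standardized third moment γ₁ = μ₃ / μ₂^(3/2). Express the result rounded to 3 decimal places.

σ = √μ₂ = √73.2736 = 8.56000
σ³ = μ₂^(3/2) = 627.22202
γ₁ = μ₃/σ³ = 556.08 / 627.22202 ≈ 0.887

0.887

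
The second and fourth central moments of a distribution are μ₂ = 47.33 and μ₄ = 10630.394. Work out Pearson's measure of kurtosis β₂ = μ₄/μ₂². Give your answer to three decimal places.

μ₂² = 47.33² = 2240.12890
μ₄/μ₂² = 10630.394 / 2240.12890 = 4.74544
β₂ ≈ 4.745

4.745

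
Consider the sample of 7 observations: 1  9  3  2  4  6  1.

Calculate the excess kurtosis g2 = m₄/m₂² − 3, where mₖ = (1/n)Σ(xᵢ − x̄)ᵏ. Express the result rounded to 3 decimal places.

-0.551

x̄ = 3.7143
Σ(xᵢ − x̄)² = 51.4286 ⇒ m₂ = 7.34694
Σ(xᵢ − x̄)⁴ = 925.3294 ⇒ m₄ = 132.18992
m₂² = 53.97751
g2 = m₄/m₂² − 3 = 2.44898 − 3 ≈ -0.551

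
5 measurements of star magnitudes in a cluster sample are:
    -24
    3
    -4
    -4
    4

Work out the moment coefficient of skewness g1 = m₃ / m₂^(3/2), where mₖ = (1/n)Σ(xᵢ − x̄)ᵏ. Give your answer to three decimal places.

x̄ = (-24 + 3 - 4 - 4 + 4) / 5 = -5.0000
deviations (xᵢ − x̄): -19.0000, 8.0000, 1.0000, 1.0000, 9.0000
Σ(xᵢ − x̄)² = 508.0000 ⇒ m₂ = 508.0000/5 = 101.60000
Σ(xᵢ − x̄)³ = -5616.0000 ⇒ m₃ = -5616.0000/5 = -1123.20000
m₂^(3/2) = 101.60000^(1.5) = 1024.09575
g1 = m₃ / m₂^(3/2) = -1123.20000 / 1024.09575 ≈ -1.097

-1.097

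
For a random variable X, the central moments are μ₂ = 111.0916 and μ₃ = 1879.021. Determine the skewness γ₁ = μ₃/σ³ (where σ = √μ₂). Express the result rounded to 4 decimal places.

σ = √μ₂ = √111.0916 = 10.54000
σ³ = μ₂^(3/2) = 1170.90546
γ₁ = μ₃/σ³ = 1879.021 / 1170.90546 ≈ 1.6048

1.6048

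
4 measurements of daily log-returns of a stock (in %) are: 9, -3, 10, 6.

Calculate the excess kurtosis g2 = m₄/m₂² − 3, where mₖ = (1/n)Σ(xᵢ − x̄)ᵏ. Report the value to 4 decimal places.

-0.9029

x̄ = 5.5000
Σ(xᵢ − x̄)² = 105.0000 ⇒ m₂ = 26.25000
Σ(xᵢ − x̄)⁴ = 5780.2500 ⇒ m₄ = 1445.06250
m₂² = 689.06250
g2 = m₄/m₂² − 3 = 2.09714 − 3 ≈ -0.9029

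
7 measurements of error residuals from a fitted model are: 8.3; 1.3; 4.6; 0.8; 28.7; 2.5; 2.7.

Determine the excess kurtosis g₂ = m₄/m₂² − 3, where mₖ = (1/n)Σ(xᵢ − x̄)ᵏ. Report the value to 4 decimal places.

x̄ = 6.9857
Σ(xᵢ − x̄)² = 588.0086 ⇒ m₂ = 84.00122
Σ(xᵢ − x̄)⁴ = 225608.6097 ⇒ m₄ = 32229.80139
m₂² = 7056.20572
g₂ = m₄/m₂² − 3 = 4.56758 − 3 ≈ 1.5676

1.5676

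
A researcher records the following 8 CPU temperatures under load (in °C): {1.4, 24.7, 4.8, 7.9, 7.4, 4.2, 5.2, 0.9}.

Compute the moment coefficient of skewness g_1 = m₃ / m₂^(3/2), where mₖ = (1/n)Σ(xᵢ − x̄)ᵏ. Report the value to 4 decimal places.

x̄ = (1.4 + 24.7 + 4.8 + 7.9 + 7.4 + 4.2 + 5.2 + 0.9) / 8 = 7.0625
deviations (xᵢ − x̄): -5.6625, 17.6375, -2.2625, 0.8375, 0.3375, -2.8625, -1.8625, -6.1625
Σ(xᵢ − x̄)² = 398.7188 ⇒ m₂ = 398.7188/8 = 49.83984
Σ(xᵢ − x̄)³ = 5030.2353 ⇒ m₃ = 5030.2353/8 = 628.77941
m₂^(3/2) = 49.83984^(1.5) = 351.85604
g_1 = m₃ / m₂^(3/2) = 628.77941 / 351.85604 ≈ 1.7870

1.7870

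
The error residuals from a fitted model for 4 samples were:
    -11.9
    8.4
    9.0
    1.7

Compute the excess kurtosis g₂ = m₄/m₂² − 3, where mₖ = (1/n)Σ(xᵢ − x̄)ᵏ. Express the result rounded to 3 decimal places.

x̄ = 1.8000
Σ(xᵢ − x̄)² = 283.1000 ⇒ m₂ = 70.77500
Σ(xᵢ − x̄)⁴ = 39812.3954 ⇒ m₄ = 9953.09885
m₂² = 5009.10063
g₂ = m₄/m₂² − 3 = 1.98700 − 3 ≈ -1.013

-1.013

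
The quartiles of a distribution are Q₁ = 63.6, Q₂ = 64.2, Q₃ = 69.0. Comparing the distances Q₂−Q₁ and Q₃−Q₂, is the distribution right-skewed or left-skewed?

right-skewed

Q₂ − Q₁ = 0.6;  Q₃ − Q₂ = 4.8
Q₃ − Q₂ > Q₂ − Q₁ ⇒ the upper half is more spread out ⇒ right-skewed.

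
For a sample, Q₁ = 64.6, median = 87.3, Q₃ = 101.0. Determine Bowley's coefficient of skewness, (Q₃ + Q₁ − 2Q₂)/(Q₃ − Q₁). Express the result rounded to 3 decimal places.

-0.247

numerator: Q₃ + Q₁ − 2Q₂ = 101.0 + 64.6 − 2×87.3 = -9.0000
denominator: Q₃ − Q₁ = 101.0 − 64.6 = 36.4000
Bowley skewness = -9.0000 / 36.4000 ≈ -0.247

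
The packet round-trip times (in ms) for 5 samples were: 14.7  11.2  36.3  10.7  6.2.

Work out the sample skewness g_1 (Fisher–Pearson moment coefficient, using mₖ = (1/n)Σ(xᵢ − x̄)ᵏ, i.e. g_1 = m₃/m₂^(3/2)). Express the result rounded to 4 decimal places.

1.2570

x̄ = (14.7 + 11.2 + 36.3 + 10.7 + 6.2) / 5 = 15.8200
deviations (xᵢ − x̄): -1.1200, -4.6200, 20.4800, -5.1200, -9.6200
Σ(xᵢ − x̄)² = 560.7880 ⇒ m₂ = 560.7880/5 = 112.15760
Σ(xᵢ − x̄)³ = 7465.4237 ⇒ m₃ = 7465.4237/5 = 1493.08474
m₂^(3/2) = 112.15760^(1.5) = 1187.79929
g_1 = m₃ / m₂^(3/2) = 1493.08474 / 1187.79929 ≈ 1.2570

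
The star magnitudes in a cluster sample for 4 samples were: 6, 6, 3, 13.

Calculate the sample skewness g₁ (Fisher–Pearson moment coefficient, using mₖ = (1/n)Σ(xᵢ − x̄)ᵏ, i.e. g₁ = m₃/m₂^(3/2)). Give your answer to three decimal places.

x̄ = (6 + 6 + 3 + 13) / 4 = 7.0000
deviations (xᵢ − x̄): -1.0000, -1.0000, -4.0000, 6.0000
Σ(xᵢ − x̄)² = 54.0000 ⇒ m₂ = 54.0000/4 = 13.50000
Σ(xᵢ − x̄)³ = 150.0000 ⇒ m₃ = 150.0000/4 = 37.50000
m₂^(3/2) = 13.50000^(1.5) = 49.60217
g₁ = m₃ / m₂^(3/2) = 37.50000 / 49.60217 ≈ 0.756

0.756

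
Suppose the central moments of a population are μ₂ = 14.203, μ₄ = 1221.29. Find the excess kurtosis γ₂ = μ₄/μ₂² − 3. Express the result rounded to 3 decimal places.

3.054

μ₂² = 14.203² = 201.72521
μ₄/μ₂² = 1221.29 / 201.72521 = 6.05423
γ₂ = 6.05423 − 3 ≈ 3.054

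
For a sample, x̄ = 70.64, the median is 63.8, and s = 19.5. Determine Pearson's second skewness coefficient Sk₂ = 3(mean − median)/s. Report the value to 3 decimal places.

1.052

Sk₂ = 3(70.64 − 63.8) / 19.5 = 3 × 6.8400 / 19.5
    = 20.5200 / 19.5 ≈ 1.052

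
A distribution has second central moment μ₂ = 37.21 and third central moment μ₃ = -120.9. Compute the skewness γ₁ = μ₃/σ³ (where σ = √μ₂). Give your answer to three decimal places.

σ = √μ₂ = √37.21 = 6.10000
σ³ = μ₂^(3/2) = 226.98100
γ₁ = μ₃/σ³ = -120.9 / 226.98100 ≈ -0.533

-0.533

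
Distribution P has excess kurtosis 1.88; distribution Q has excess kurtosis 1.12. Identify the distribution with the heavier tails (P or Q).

Higher excess kurtosis ⇒ heavier tails relative to the normal distribution.
1.88 vs 1.12: the larger is 1.88, so P has heavier tails.

P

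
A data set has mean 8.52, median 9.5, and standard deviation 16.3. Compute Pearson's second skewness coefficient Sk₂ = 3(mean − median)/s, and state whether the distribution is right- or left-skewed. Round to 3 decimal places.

-0.180, left-skewed

Sk₂ = 3(8.52 − 9.5) / 16.3 = 3 × -0.9800 / 16.3
    = -2.9400 / 16.3 ≈ -0.180
Sk₂ < 0 ⇒ mean < median ⇒ left-skewed (negative skew).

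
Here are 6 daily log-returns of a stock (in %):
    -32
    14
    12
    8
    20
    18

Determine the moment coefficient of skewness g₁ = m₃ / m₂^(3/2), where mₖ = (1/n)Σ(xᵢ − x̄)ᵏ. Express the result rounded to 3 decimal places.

x̄ = (-32 + 14 + 12 + 8 + 20 + 18) / 6 = 6.6667
deviations (xᵢ − x̄): -38.6667, 7.3333, 5.3333, 1.3333, 13.3333, 11.3333
Σ(xᵢ − x̄)² = 1885.3333 ⇒ m₂ = 1885.3333/6 = 314.22222
Σ(xᵢ − x̄)³ = -53436.4444 ⇒ m₃ = -53436.4444/6 = -8906.07407
m₂^(3/2) = 314.22222^(1.5) = 5570.00190
g₁ = m₃ / m₂^(3/2) = -8906.07407 / 5570.00190 ≈ -1.599

-1.599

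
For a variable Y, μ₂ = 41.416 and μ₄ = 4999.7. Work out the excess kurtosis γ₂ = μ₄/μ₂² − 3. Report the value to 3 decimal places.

-0.085

μ₂² = 41.416² = 1715.28506
μ₄/μ₂² = 4999.7 / 1715.28506 = 2.91479
γ₂ = 2.91479 − 3 ≈ -0.085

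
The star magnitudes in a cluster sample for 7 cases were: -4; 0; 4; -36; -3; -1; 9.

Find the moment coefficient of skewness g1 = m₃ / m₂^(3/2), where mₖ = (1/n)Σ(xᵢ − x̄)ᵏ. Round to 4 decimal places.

-1.6328

x̄ = (-4 + 0 + 4 - 36 - 3 - 1 + 9) / 7 = -4.4286
deviations (xᵢ − x̄): 0.4286, 4.4286, 8.4286, -31.5714, 1.4286, 3.4286, 13.4286
Σ(xᵢ − x̄)² = 1281.7143 ⇒ m₂ = 1281.7143/7 = 183.10204
Σ(xᵢ − x̄)³ = -28318.5306 ⇒ m₃ = -28318.5306/7 = -4045.50437
m₂^(3/2) = 183.10204^(1.5) = 2477.64898
g1 = m₃ / m₂^(3/2) = -4045.50437 / 2477.64898 ≈ -1.6328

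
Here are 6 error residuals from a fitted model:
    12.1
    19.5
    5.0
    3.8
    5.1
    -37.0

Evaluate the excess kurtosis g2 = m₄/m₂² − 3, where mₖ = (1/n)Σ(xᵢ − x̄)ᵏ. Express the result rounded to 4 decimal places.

0.6302

x̄ = 1.4167
Σ(xᵢ − x̄)² = 1949.0683 ⇒ m₂ = 324.84472
Σ(xᵢ − x̄)⁴ = 2298445.7487 ⇒ m₄ = 383074.29145
m₂² = 105524.09356
g2 = m₄/m₂² − 3 = 3.63021 − 3 ≈ 0.6302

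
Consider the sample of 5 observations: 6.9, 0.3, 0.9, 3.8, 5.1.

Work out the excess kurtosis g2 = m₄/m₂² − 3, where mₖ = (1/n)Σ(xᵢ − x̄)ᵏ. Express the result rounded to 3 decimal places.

x̄ = 3.4000
Σ(xᵢ − x̄)² = 31.1600 ⇒ m₂ = 6.23200
Σ(xᵢ − x̄)⁴ = 289.8548 ⇒ m₄ = 57.97096
m₂² = 38.83782
g2 = m₄/m₂² − 3 = 1.49264 − 3 ≈ -1.507

-1.507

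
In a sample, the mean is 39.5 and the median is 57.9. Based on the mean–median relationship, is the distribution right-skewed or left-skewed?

mean − median = 39.5 − 57.9 = -18.4
mean < median ⇒ the longer tail is on the left ⇒ left-skewed (negatively skewed).

left-skewed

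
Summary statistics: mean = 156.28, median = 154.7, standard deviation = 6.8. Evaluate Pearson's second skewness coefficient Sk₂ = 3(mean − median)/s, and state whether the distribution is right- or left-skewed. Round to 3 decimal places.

Sk₂ = 3(156.28 − 154.7) / 6.8 = 3 × 1.5800 / 6.8
    = 4.7400 / 6.8 ≈ 0.697
Sk₂ > 0 ⇒ mean > median ⇒ right-skewed (positive skew).

0.697, right-skewed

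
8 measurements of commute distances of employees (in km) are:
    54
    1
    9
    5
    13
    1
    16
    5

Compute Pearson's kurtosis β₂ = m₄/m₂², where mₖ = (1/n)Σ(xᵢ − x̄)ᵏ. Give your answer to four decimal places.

5.1092

x̄ = 13.0000
Σ(xᵢ − x̄)² = 2122.0000 ⇒ m₂ = 265.25000
Σ(xᵢ − x̄)⁴ = 2875762.0000 ⇒ m₄ = 359470.25000
m₂² = 70357.56250
β₂ = m₄/m₂² = 359470.25000 / 70357.56250 ≈ 5.1092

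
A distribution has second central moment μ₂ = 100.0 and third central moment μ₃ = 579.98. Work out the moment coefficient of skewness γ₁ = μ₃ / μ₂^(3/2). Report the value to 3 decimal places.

σ = √μ₂ = √100.0 = 10.00000
σ³ = μ₂^(3/2) = 1000.00000
γ₁ = μ₃/σ³ = 579.98 / 1000.00000 ≈ 0.580

0.580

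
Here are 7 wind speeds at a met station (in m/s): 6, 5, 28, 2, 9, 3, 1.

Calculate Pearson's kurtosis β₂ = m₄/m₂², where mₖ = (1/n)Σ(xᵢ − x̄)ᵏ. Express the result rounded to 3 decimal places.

x̄ = 7.7143
Σ(xᵢ − x̄)² = 523.4286 ⇒ m₂ = 74.77551
Σ(xᵢ − x̄)⁴ = 172998.7988 ⇒ m₄ = 24714.11412
m₂² = 5591.37693
β₂ = m₄/m₂² = 24714.11412 / 5591.37693 ≈ 4.420

4.420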